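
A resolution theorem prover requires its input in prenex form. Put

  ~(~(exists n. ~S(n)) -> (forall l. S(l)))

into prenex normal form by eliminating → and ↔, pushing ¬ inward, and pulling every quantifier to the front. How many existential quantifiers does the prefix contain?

Eliminate → and ↔ using ¬ and ∨.
  ~(~~(exists n. ~S(n)) | (forall l. S(l)))
Drive negations inward (¬∀x A ≡ ∃x ¬A, ¬∃x A ≡ ∀x ¬A, De Morgan for ∧/∨):
  (forall n. S(n)) & (exists l. ~S(l))
Pull the quantifiers to the front (each side's bound variable is not free in the other side):
  forall n. exists l. (S(n) & ~S(l))
The prefix is forall n exists l: 1 universal, 1 existential.

1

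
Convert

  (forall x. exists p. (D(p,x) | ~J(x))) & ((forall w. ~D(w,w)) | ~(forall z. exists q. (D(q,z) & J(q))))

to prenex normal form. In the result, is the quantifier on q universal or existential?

universal

Push ¬ through the quantifiers and connectives to reach negation normal form:
  (forall x. exists p. (D(p,x) | ~J(x))) & ((forall w. ~D(w,w)) | (exists z. forall q. (~D(q,z) | ~J(q))))
Pull the quantifiers to the front (each side's bound variable is not free in the other side):
  forall x. exists p. forall w. exists z. forall q. ((D(p,x) | ~J(x)) & (~D(w,w) | ~D(q,z) | ~J(q)))
The quantifier exists q sits under an odd number of negations, so it flips to forall q.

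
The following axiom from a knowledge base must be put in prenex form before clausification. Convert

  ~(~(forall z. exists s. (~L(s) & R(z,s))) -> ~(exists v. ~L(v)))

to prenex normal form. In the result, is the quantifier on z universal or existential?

existential

Eliminate → and ↔ using ¬ and ∨.
  ~(~~(forall z. exists s. (~L(s) & R(z,s))) | ~(exists v. ~L(v)))
Drive negations inward (¬∀x A ≡ ∃x ¬A, ¬∃x A ≡ ∀x ¬A, De Morgan for ∧/∨):
  (exists z. forall s. (L(s) | ~R(z,s))) & (exists v. ~L(v))
All bound variables are already distinct, so no renaming is needed.
Pull the quantifiers to the front (each side's bound variable is not free in the other side):
  exists z. forall s. exists v. ((L(s) | ~R(z,s)) & ~L(v))
The quantifier forall z sits under an odd number of negations (counting the antecedent side of each →), so it flips to exists z.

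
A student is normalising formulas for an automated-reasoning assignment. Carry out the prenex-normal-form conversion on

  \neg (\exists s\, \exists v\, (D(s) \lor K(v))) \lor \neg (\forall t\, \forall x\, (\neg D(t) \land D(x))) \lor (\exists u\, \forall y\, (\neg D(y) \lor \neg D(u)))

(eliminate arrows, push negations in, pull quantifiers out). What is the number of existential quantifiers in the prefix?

3

Move each ¬ inward, flipping quantifiers it crosses:
  (\forall s\, \forall v\, (\neg D(s) \land \neg K(v))) \lor (\exists t\, \exists x\, (D(t) \lor \neg D(x))) \lor (\exists u\, \forall y\, (\neg D(y) \lor \neg D(u)))
All bound variables are already distinct, so no renaming is needed.
Pull the quantifiers to the front (each side's bound variable is not free in the other side):
  \forall s\, \forall v\, \exists t\, \exists x\, \exists u\, \forall y\, (\neg D(s) \land \neg K(v) \lor D(t) \lor \neg D(x) \lor \neg D(y) \lor \neg D(u))
The prefix is \forall s \forall v \exists t \exists x \exists u \forall y: 3 universal, 3 existential.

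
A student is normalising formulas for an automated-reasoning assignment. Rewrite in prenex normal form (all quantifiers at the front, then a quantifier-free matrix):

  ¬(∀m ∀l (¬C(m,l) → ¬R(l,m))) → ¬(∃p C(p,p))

∀m ∀l ∀p (C(m,l) ∨ ¬R(l,m) ∨ ¬C(p,p))

Eliminate → and ↔ using ¬ and ∨.
  ¬¬(∀m ∀l (¬¬C(m,l) ∨ ¬R(l,m))) ∨ ¬(∃p C(p,p))
Push ¬ through the quantifiers and connectives to reach negation normal form:
  (∀m ∀l (C(m,l) ∨ ¬R(l,m))) ∨ (∀p ¬C(p,p))
All bound variables are already distinct, so no renaming is needed.
Finally move all quantifiers to the prefix:
  ∀m ∀l ∀p (C(m,l) ∨ ¬R(l,m) ∨ ¬C(p,p))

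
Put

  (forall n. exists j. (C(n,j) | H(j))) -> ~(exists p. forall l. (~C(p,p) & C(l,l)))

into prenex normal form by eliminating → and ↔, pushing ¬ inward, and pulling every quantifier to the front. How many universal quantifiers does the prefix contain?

First replace A → B with ¬A ∨ B.
  ~(forall n. exists j. (C(n,j) | H(j))) | ~(exists p. forall l. (~C(p,p) & C(l,l)))
Move each ¬ inward, flipping quantifiers it crosses:
  (exists n. forall j. (~C(n,j) & ~H(j))) | (forall p. exists l. (C(p,p) | ~C(l,l)))
All bound variables are already distinct, so no renaming is needed.
Extract every quantifier outward, since the variables are now distinct and don't occur free across branches:
  exists n. forall j. forall p. exists l. (~C(n,j) & ~H(j) | C(p,p) | ~C(l,l))
The prefix is exists n forall j forall p exists l: 2 universal, 2 existential.

2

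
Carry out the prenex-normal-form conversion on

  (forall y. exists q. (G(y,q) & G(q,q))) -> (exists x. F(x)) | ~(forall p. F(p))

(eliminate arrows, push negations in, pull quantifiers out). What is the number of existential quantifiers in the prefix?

3

Eliminate → and ↔ using ¬ and ∨.
  ~(forall y. exists q. (G(y,q) & G(q,q))) | (exists x. F(x)) | ~(forall p. F(p))
Push ¬ through the quantifiers and connectives to reach negation normal form:
  (exists y. forall q. (~G(y,q) | ~G(q,q))) | (exists x. F(x)) | (exists p. ~F(p))
All bound variables are already distinct, so no renaming is needed.
Pull the quantifiers to the front (each side's bound variable is not free in the other side):
  exists y. forall q. exists x. exists p. (~G(y,q) | ~G(q,q) | F(x) | ~F(p))
The prefix is exists y forall q exists x exists p: 1 universal, 3 existential.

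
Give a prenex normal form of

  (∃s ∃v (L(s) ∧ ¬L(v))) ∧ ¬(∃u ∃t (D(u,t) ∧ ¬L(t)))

∃s ∃v ∀u ∀t (L(s) ∧ ¬L(v) ∧ (¬D(u,t) ∨ L(t)))

Move each ¬ inward, flipping quantifiers it crosses:
  (∃s ∃v (L(s) ∧ ¬L(v))) ∧ (∀u ∀t (¬D(u,t) ∨ L(t)))
All bound variables are already distinct, so no renaming is needed.
Pull the quantifiers to the front (each side's bound variable is not free in the other side):
  ∃s ∃v ∀u ∀t (L(s) ∧ ¬L(v) ∧ (¬D(u,t) ∨ L(t)))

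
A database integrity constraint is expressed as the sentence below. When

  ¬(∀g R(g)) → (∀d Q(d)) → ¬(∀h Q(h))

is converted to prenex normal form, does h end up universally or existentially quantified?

existential

First replace A → B with ¬A ∨ B.
  ¬¬(∀g R(g)) ∨ ¬(∀d Q(d)) ∨ ¬(∀h Q(h))
Move each ¬ inward, flipping quantifiers it crosses:
  (∀g R(g)) ∨ (∃d ¬Q(d)) ∨ (∃h ¬Q(h))
All bound variables are already distinct, so no renaming is needed.
Extract every quantifier outward, since the variables are now distinct and don't occur free across branches:
  ∀g ∃d ∃h (R(g) ∨ ¬Q(d) ∨ ¬Q(h))
The quantifier ∀h sits under an odd number of negations (counting the antecedent side of each →), so it flips to ∃h.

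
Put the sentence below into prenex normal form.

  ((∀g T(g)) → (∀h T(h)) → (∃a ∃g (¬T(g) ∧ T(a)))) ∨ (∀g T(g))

∃g ∃h ∃a ∃t ∀z1 (¬T(g) ∨ ¬T(h) ∨ ¬T(t) ∧ T(a) ∨ T(z1))

Rewrite implications/biconditionals: A → B as ¬A ∨ B.
  ¬(∀g T(g)) ∨ ¬(∀h T(h)) ∨ (∃a ∃g (¬T(g) ∧ T(a))) ∨ (∀g T(g))
Drive negations inward (¬∀x A ≡ ∃x ¬A, ¬∃x A ≡ ∀x ¬A, De Morgan for ∧/∨):
  (∃g ¬T(g)) ∨ (∃h ¬T(h)) ∨ (∃a ∃g (¬T(g) ∧ T(a))) ∨ (∀g T(g))
Standardize variables apart so no two quantifiers bind the same name: g↦t, g↦z1.
  (∃g ¬T(g)) ∨ (∃h ¬T(h)) ∨ (∃a ∃t (¬T(t) ∧ T(a))) ∨ (∀z1 T(z1))
Pull the quantifiers to the front (each side's bound variable is not free in the other side):
  ∃g ∃h ∃a ∃t ∀z1 (¬T(g) ∨ ¬T(h) ∨ ¬T(t) ∧ T(a) ∨ T(z1))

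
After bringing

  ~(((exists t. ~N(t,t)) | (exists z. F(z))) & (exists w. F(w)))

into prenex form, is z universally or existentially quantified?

universal

Drive negations inward (¬∀x A ≡ ∃x ¬A, ¬∃x A ≡ ∀x ¬A, De Morgan for ∧/∨):
  (forall t. N(t,t)) & (forall z. ~F(z)) | (forall w. ~F(w))
Finally move all quantifiers to the prefix:
  forall t. forall z. forall w. (N(t,t) & ~F(z) | ~F(w))
The quantifier exists z sits under an odd number of negations, so it flips to forall z.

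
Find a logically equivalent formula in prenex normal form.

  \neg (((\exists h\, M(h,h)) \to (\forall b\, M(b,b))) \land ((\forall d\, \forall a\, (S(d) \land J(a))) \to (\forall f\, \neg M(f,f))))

Eliminate → and ↔ using ¬ and ∨.
  \neg ((\neg (\exists h\, M(h,h)) \lor (\forall b\, M(b,b))) \land (\neg (\forall d\, \forall a\, (S(d) \land J(a))) \lor (\forall f\, \neg M(f,f))))
Push ¬ through the quantifiers and connectives to reach negation normal form:
  (\exists h\, M(h,h)) \land (\exists b\, \neg M(b,b)) \lor (\forall d\, \forall a\, (S(d) \land J(a))) \land (\exists f\, M(f,f))
Pull the quantifiers to the front (each side's bound variable is not free in the other side):
  \exists h\, \exists b\, \forall d\, \forall a\, \exists f\, (M(h,h) \land \neg M(b,b) \lor S(d) \land J(a) \land M(f,f))

\exists h\, \exists b\, \forall d\, \forall a\, \exists f\, (M(h,h) \land \neg M(b,b) \lor S(d) \land J(a) \land M(f,f))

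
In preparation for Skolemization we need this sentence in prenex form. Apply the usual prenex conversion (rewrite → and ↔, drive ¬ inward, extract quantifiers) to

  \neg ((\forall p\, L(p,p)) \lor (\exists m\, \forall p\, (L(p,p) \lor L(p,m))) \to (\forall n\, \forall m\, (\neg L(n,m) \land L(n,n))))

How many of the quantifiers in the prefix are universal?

Rewrite implications/biconditionals: A → B as ¬A ∨ B.
  \neg (\neg ((\forall p\, L(p,p)) \lor (\exists m\, \forall p\, (L(p,p) \lor L(p,m)))) \lor (\forall n\, \forall m\, (\neg L(n,m) \land L(n,n))))
Drive negations inward (¬∀x A ≡ ∃x ¬A, ¬∃x A ≡ ∀x ¬A, De Morgan for ∧/∨):
  ((\forall p\, L(p,p)) \lor (\exists m\, \forall p\, (L(p,p) \lor L(p,m)))) \land (\exists n\, \exists m\, (L(n,m) \lor \neg L(n,n)))
Rename bound variables to avoid capture: p↦y1, m↦v.
  ((\forall p\, L(p,p)) \lor (\exists m\, \forall y1\, (L(y1,y1) \lor L(y1,m)))) \land (\exists n\, \exists v\, (L(n,v) \lor \neg L(n,n)))
Extract every quantifier outward, since the variables are now distinct and don't occur free across branches:
  \forall p\, \exists m\, \forall y1\, \exists n\, \exists v\, ((L(p,p) \lor L(y1,y1) \lor L(y1,m)) \land (L(n,v) \lor \neg L(n,n)))
The prefix is \forall p \exists m \forall y1 \exists n \exists v: 2 universal, 3 existential.

2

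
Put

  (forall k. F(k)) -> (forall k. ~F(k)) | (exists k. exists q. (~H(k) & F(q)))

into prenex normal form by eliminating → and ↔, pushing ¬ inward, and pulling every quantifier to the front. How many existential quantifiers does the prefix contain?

3

Eliminate → and ↔ using ¬ and ∨.
  ~(forall k. F(k)) | (forall k. ~F(k)) | (exists k. exists q. (~H(k) & F(q)))
Drive negations inward (¬∀x A ≡ ∃x ¬A, ¬∃x A ≡ ∀x ¬A, De Morgan for ∧/∨):
  (exists k. ~F(k)) | (forall k. ~F(k)) | (exists k. exists q. (~H(k) & F(q)))
Give each quantifier a distinct variable: k↦x, k↦y.
  (exists k. ~F(k)) | (forall x. ~F(x)) | (exists y. exists q. (~H(y) & F(q)))
Pull the quantifiers to the front (each side's bound variable is not free in the other side):
  exists k. forall x. exists y. exists q. (~F(k) | ~F(x) | ~H(y) & F(q))
The prefix is exists k forall x exists y exists q: 1 universal, 3 existential.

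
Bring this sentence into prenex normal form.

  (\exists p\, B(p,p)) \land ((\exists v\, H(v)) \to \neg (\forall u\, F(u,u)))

\exists p\, \forall v\, \exists u\, (B(p,p) \land (\neg H(v) \lor \neg F(u,u)))

First replace A → B with ¬A ∨ B.
  (\exists p\, B(p,p)) \land (\neg (\exists v\, H(v)) \lor \neg (\forall u\, F(u,u)))
Push ¬ through the quantifiers and connectives to reach negation normal form:
  (\exists p\, B(p,p)) \land ((\forall v\, \neg H(v)) \lor (\exists u\, \neg F(u,u)))
Extract every quantifier outward, since the variables are now distinct and don't occur free across branches:
  \exists p\, \forall v\, \exists u\, (B(p,p) \land (\neg H(v) \lor \neg F(u,u)))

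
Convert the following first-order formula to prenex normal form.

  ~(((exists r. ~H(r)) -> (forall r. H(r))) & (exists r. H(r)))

exists r. exists s. forall z. (~H(r) & ~H(s) | ~H(z))

Eliminate → and ↔ using ¬ and ∨.
  ~((~(exists r. ~H(r)) | (forall r. H(r))) & (exists r. H(r)))
Push ¬ through the quantifiers and connectives to reach negation normal form:
  (exists r. ~H(r)) & (exists r. ~H(r)) | (forall r. ~H(r))
Give each quantifier a distinct variable: r↦s, r↦z.
  (exists r. ~H(r)) & (exists s. ~H(s)) | (forall z. ~H(z))
Extract every quantifier outward, since the variables are now distinct and don't occur free across branches:
  exists r. exists s. forall z. (~H(r) & ~H(s) | ~H(z))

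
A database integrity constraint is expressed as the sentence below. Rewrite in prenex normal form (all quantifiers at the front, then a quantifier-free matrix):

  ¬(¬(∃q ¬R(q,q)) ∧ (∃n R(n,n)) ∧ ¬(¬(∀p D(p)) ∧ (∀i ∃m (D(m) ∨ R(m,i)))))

∃q ∀n ∃p ∀i ∃m (¬R(q,q) ∨ ¬R(n,n) ∨ ¬D(p) ∧ (D(m) ∨ R(m,i)))

Drive negations inward (¬∀x A ≡ ∃x ¬A, ¬∃x A ≡ ∀x ¬A, De Morgan for ∧/∨):
  (∃q ¬R(q,q)) ∨ (∀n ¬R(n,n)) ∨ (∃p ¬D(p)) ∧ (∀i ∃m (D(m) ∨ R(m,i)))
Pull the quantifiers to the front (each side's bound variable is not free in the other side):
  ∃q ∀n ∃p ∀i ∃m (¬R(q,q) ∨ ¬R(n,n) ∨ ¬D(p) ∧ (D(m) ∨ R(m,i)))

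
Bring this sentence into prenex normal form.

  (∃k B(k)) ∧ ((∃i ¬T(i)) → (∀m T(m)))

∃k ∀i ∀m (B(k) ∧ (T(i) ∨ T(m)))

Eliminate → and ↔ using ¬ and ∨.
  (∃k B(k)) ∧ (¬(∃i ¬T(i)) ∨ (∀m T(m)))
Drive negations inward (¬∀x A ≡ ∃x ¬A, ¬∃x A ≡ ∀x ¬A, De Morgan for ∧/∨):
  (∃k B(k)) ∧ ((∀i T(i)) ∨ (∀m T(m)))
Finally move all quantifiers to the prefix:
  ∃k ∀i ∀m (B(k) ∧ (T(i) ∨ T(m)))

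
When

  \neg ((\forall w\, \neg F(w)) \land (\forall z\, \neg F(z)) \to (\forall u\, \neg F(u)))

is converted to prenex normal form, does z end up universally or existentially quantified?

First replace A → B with ¬A ∨ B.
  \neg (\neg ((\forall w\, \neg F(w)) \land (\forall z\, \neg F(z))) \lor (\forall u\, \neg F(u)))
Push ¬ through the quantifiers and connectives to reach negation normal form:
  (\forall w\, \neg F(w)) \land (\forall z\, \neg F(z)) \land (\exists u\, F(u))
Pull the quantifiers to the front (each side's bound variable is not free in the other side):
  \forall w\, \forall z\, \exists u\, (\neg F(w) \land \neg F(z) \land F(u))
The quantifier \forall z sits under an even number of negations (counting the antecedent side of each →), so it remains universal.

universal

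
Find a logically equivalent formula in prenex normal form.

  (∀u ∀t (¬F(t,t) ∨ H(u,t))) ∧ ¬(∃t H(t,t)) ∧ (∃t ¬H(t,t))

∀u ∀t ∀z ∃v1 ((¬F(t,t) ∨ H(u,t)) ∧ ¬H(z,z) ∧ ¬H(v1,v1))

Drive negations inward (¬∀x A ≡ ∃x ¬A, ¬∃x A ≡ ∀x ¬A, De Morgan for ∧/∨):
  (∀u ∀t (¬F(t,t) ∨ H(u,t))) ∧ (∀t ¬H(t,t)) ∧ (∃t ¬H(t,t))
Rename bound variables to avoid capture: t↦z, t↦v1.
  (∀u ∀t (¬F(t,t) ∨ H(u,t))) ∧ (∀z ¬H(z,z)) ∧ (∃v1 ¬H(v1,v1))
Extract every quantifier outward, since the variables are now distinct and don't occur free across branches:
  ∀u ∀t ∀z ∃v1 ((¬F(t,t) ∨ H(u,t)) ∧ ¬H(z,z) ∧ ¬H(v1,v1))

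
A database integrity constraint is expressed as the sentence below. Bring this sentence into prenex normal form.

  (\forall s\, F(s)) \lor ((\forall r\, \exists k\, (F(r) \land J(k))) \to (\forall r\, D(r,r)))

First replace A → B with ¬A ∨ B.
  (\forall s\, F(s)) \lor \neg (\forall r\, \exists k\, (F(r) \land J(k))) \lor (\forall r\, D(r,r))
Push ¬ through the quantifiers and connectives to reach negation normal form:
  (\forall s\, F(s)) \lor (\exists r\, \forall k\, (\neg F(r) \lor \neg J(k))) \lor (\forall r\, D(r,r))
Rename bound variables to avoid capture: r↦v.
  (\forall s\, F(s)) \lor (\exists r\, \forall k\, (\neg F(r) \lor \neg J(k))) \lor (\forall v\, D(v,v))
Finally move all quantifiers to the prefix:
  \forall s\, \exists r\, \forall k\, \forall v\, (F(s) \lor \neg F(r) \lor \neg J(k) \lor D(v,v))

\forall s\, \exists r\, \forall k\, \forall v\, (F(s) \lor \neg F(r) \lor \neg J(k) \lor D(v,v))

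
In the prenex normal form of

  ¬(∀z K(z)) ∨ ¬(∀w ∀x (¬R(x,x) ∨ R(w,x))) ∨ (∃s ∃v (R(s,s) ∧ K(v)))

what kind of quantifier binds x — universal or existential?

Move each ¬ inward, flipping quantifiers it crosses:
  (∃z ¬K(z)) ∨ (∃w ∃x (R(x,x) ∧ ¬R(w,x))) ∨ (∃s ∃v (R(s,s) ∧ K(v)))
All bound variables are already distinct, so no renaming is needed.
Pull the quantifiers to the front (each side's bound variable is not free in the other side):
  ∃z ∃w ∃x ∃s ∃v (¬K(z) ∨ R(x,x) ∧ ¬R(w,x) ∨ R(s,s) ∧ K(v))
The quantifier ∀x sits under an odd number of negations, so it flips to ∃x.

existential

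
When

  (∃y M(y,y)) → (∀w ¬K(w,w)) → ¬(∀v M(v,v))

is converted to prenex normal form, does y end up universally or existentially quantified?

First replace A → B with ¬A ∨ B.
  ¬(∃y M(y,y)) ∨ ¬(∀w ¬K(w,w)) ∨ ¬(∀v M(v,v))
Push ¬ through the quantifiers and connectives to reach negation normal form:
  (∀y ¬M(y,y)) ∨ (∃w K(w,w)) ∨ (∃v ¬M(v,v))
Finally move all quantifiers to the prefix:
  ∀y ∃w ∃v (¬M(y,y) ∨ K(w,w) ∨ ¬M(v,v))
The quantifier ∃y sits under an odd number of negations (counting the antecedent side of each →), so it flips to ∀y.

universal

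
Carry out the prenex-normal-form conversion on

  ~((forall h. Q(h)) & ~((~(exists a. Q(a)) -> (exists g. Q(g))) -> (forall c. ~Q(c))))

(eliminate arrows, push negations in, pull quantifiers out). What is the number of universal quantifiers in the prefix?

Eliminate → and ↔ using ¬ and ∨.
  ~((forall h. Q(h)) & ~(~(~~(exists a. Q(a)) | (exists g. Q(g))) | (forall c. ~Q(c))))
Drive negations inward (¬∀x A ≡ ∃x ¬A, ¬∃x A ≡ ∀x ¬A, De Morgan for ∧/∨):
  (exists h. ~Q(h)) | (forall a. ~Q(a)) & (forall g. ~Q(g)) | (forall c. ~Q(c))
All bound variables are already distinct, so no renaming is needed.
Finally move all quantifiers to the prefix:
  exists h. forall a. forall g. forall c. (~Q(h) | ~Q(a) & ~Q(g) | ~Q(c))
The prefix is exists h forall a forall g forall c: 3 universal, 1 existential.

3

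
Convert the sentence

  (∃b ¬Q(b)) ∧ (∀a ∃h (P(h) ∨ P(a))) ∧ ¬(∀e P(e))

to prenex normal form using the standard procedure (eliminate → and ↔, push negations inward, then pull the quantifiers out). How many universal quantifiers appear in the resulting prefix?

1

Push ¬ through the quantifiers and connectives to reach negation normal form:
  (∃b ¬Q(b)) ∧ (∀a ∃h (P(h) ∨ P(a))) ∧ (∃e ¬P(e))
All bound variables are already distinct, so no renaming is needed.
Finally move all quantifiers to the prefix:
  ∃b ∀a ∃h ∃e (¬Q(b) ∧ (P(h) ∨ P(a)) ∧ ¬P(e))
The prefix is ∃b ∀a ∃h ∃e: 1 universal, 3 existential.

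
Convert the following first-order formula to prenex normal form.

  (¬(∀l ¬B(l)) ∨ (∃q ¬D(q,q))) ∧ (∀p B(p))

Push ¬ through the quantifiers and connectives to reach negation normal form:
  ((∃l B(l)) ∨ (∃q ¬D(q,q))) ∧ (∀p B(p))
Extract every quantifier outward, since the variables are now distinct and don't occur free across branches:
  ∃l ∃q ∀p ((B(l) ∨ ¬D(q,q)) ∧ B(p))

∃l ∃q ∀p ((B(l) ∨ ¬D(q,q)) ∧ B(p))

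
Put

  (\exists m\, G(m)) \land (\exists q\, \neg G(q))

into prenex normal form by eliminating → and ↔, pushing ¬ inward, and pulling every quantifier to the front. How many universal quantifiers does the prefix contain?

All bound variables are already distinct, so no renaming is needed.
Extract every quantifier outward, since the variables are now distinct and don't occur free across branches:
  \exists m\, \exists q\, (G(m) \land \neg G(q))
The prefix is \exists m \exists q: 0 universal, 2 existential.

0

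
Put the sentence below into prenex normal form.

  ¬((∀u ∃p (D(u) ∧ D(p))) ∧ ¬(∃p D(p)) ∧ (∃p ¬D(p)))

∃u ∀p ∃y ∀u1 (¬D(u) ∨ ¬D(p) ∨ D(y) ∨ D(u1))

Drive negations inward (¬∀x A ≡ ∃x ¬A, ¬∃x A ≡ ∀x ¬A, De Morgan for ∧/∨):
  (∃u ∀p (¬D(u) ∨ ¬D(p))) ∨ (∃p D(p)) ∨ (∀p D(p))
Standardize variables apart so no two quantifiers bind the same name: p↦y, p↦u1.
  (∃u ∀p (¬D(u) ∨ ¬D(p))) ∨ (∃y D(y)) ∨ (∀u1 D(u1))
Extract every quantifier outward, since the variables are now distinct and don't occur free across branches:
  ∃u ∀p ∃y ∀u1 (¬D(u) ∨ ¬D(p) ∨ D(y) ∨ D(u1))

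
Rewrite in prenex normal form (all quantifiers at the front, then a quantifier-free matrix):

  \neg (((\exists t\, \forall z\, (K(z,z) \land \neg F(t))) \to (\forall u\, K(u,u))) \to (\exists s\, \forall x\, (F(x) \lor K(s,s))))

\forall t\, \exists z\, \forall u\, \forall s\, \exists x\, ((\neg K(z,z) \lor F(t) \lor K(u,u)) \land \neg F(x) \land \neg K(s,s))

First replace A → B with ¬A ∨ B.
  \neg (\neg (\neg (\exists t\, \forall z\, (K(z,z) \land \neg F(t))) \lor (\forall u\, K(u,u))) \lor (\exists s\, \forall x\, (F(x) \lor K(s,s))))
Drive negations inward (¬∀x A ≡ ∃x ¬A, ¬∃x A ≡ ∀x ¬A, De Morgan for ∧/∨):
  ((\forall t\, \exists z\, (\neg K(z,z) \lor F(t))) \lor (\forall u\, K(u,u))) \land (\forall s\, \exists x\, (\neg F(x) \land \neg K(s,s)))
All bound variables are already distinct, so no renaming is needed.
Extract every quantifier outward, since the variables are now distinct and don't occur free across branches:
  \forall t\, \exists z\, \forall u\, \forall s\, \exists x\, ((\neg K(z,z) \lor F(t) \lor K(u,u)) \land \neg F(x) \land \neg K(s,s))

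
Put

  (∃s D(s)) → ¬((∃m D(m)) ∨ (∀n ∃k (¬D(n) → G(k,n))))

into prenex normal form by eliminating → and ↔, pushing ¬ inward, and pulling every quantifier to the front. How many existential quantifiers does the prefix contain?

Eliminate → and ↔ using ¬ and ∨.
  ¬(∃s D(s)) ∨ ¬((∃m D(m)) ∨ (∀n ∃k (¬¬D(n) ∨ G(k,n))))
Drive negations inward (¬∀x A ≡ ∃x ¬A, ¬∃x A ≡ ∀x ¬A, De Morgan for ∧/∨):
  (∀s ¬D(s)) ∨ (∀m ¬D(m)) ∧ (∃n ∀k (¬D(n) ∧ ¬G(k,n)))
Pull the quantifiers to the front (each side's bound variable is not free in the other side):
  ∀s ∀m ∃n ∀k (¬D(s) ∨ ¬D(m) ∧ ¬D(n) ∧ ¬G(k,n))
The prefix is ∀s ∀m ∃n ∀k: 3 universal, 1 existential.

1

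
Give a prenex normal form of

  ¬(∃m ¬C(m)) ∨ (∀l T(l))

Push ¬ through the quantifiers and connectives to reach negation normal form:
  (∀m C(m)) ∨ (∀l T(l))
Pull the quantifiers to the front (each side's bound variable is not free in the other side):
  ∀m ∀l (C(m) ∨ T(l))

∀m ∀l (C(m) ∨ T(l))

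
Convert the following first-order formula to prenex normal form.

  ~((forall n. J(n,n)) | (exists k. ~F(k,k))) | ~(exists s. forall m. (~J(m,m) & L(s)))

Push ¬ through the quantifiers and connectives to reach negation normal form:
  (exists n. ~J(n,n)) & (forall k. F(k,k)) | (forall s. exists m. (J(m,m) | ~L(s)))
All bound variables are already distinct, so no renaming is needed.
Pull the quantifiers to the front (each side's bound variable is not free in the other side):
  exists n. forall k. forall s. exists m. (~J(n,n) & F(k,k) | J(m,m) | ~L(s))

exists n. forall k. forall s. exists m. (~J(n,n) & F(k,k) | J(m,m) | ~L(s))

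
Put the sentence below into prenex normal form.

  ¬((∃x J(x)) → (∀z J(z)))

First replace A → B with ¬A ∨ B.
  ¬(¬(∃x J(x)) ∨ (∀z J(z)))
Move each ¬ inward, flipping quantifiers it crosses:
  (∃x J(x)) ∧ (∃z ¬J(z))
Pull the quantifiers to the front (each side's bound variable is not free in the other side):
  ∃x ∃z (J(x) ∧ ¬J(z))

∃x ∃z (J(x) ∧ ¬J(z))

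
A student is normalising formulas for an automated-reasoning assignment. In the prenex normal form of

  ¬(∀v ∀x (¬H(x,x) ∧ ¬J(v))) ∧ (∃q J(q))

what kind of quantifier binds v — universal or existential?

Push ¬ through the quantifiers and connectives to reach negation normal form:
  (∃v ∃x (H(x,x) ∨ J(v))) ∧ (∃q J(q))
All bound variables are already distinct, so no renaming is needed.
Finally move all quantifiers to the prefix:
  ∃v ∃x ∃q ((H(x,x) ∨ J(v)) ∧ J(q))
The quantifier ∀v sits under an odd number of negations, so it flips to ∃v.

existential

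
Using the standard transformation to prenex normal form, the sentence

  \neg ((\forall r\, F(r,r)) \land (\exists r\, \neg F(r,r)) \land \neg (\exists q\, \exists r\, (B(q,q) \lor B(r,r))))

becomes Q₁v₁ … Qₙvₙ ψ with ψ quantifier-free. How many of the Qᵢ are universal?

1

Drive negations inward (¬∀x A ≡ ∃x ¬A, ¬∃x A ≡ ∀x ¬A, De Morgan for ∧/∨):
  (\exists r\, \neg F(r,r)) \lor (\forall r\, F(r,r)) \lor (\exists q\, \exists r\, (B(q,q) \lor B(r,r)))
Standardize variables apart so no two quantifiers bind the same name: r↦w, r↦z.
  (\exists r\, \neg F(r,r)) \lor (\forall w\, F(w,w)) \lor (\exists q\, \exists z\, (B(q,q) \lor B(z,z)))
Finally move all quantifiers to the prefix:
  \exists r\, \forall w\, \exists q\, \exists z\, (\neg F(r,r) \lor F(w,w) \lor B(q,q) \lor B(z,z))
The prefix is \exists r \forall w \exists q \exists z: 1 universal, 3 existential.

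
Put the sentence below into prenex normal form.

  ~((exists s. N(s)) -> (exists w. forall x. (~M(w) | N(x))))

exists s. forall w. exists x. (N(s) & M(w) & ~N(x))

Rewrite implications/biconditionals: A → B as ¬A ∨ B.
  ~(~(exists s. N(s)) | (exists w. forall x. (~M(w) | N(x))))
Push ¬ through the quantifiers and connectives to reach negation normal form:
  (exists s. N(s)) & (forall w. exists x. (M(w) & ~N(x)))
All bound variables are already distinct, so no renaming is needed.
Finally move all quantifiers to the prefix:
  exists s. forall w. exists x. (N(s) & M(w) & ~N(x))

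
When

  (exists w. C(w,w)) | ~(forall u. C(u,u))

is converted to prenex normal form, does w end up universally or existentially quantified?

existential

Drive negations inward (¬∀x A ≡ ∃x ¬A, ¬∃x A ≡ ∀x ¬A, De Morgan for ∧/∨):
  (exists w. C(w,w)) | (exists u. ~C(u,u))
All bound variables are already distinct, so no renaming is needed.
Finally move all quantifiers to the prefix:
  exists w. exists u. (C(w,w) | ~C(u,u))
The quantifier exists w sits under an even number of negations, so it remains existential.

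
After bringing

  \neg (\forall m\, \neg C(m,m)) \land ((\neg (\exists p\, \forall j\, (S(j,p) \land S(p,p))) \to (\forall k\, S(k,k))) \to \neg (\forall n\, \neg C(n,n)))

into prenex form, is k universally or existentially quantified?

existential

Eliminate → and ↔ using ¬ and ∨.
  \neg (\forall m\, \neg C(m,m)) \land (\neg (\neg \neg (\exists p\, \forall j\, (S(j,p) \land S(p,p))) \lor (\forall k\, S(k,k))) \lor \neg (\forall n\, \neg C(n,n)))
Push ¬ through the quantifiers and connectives to reach negation normal form:
  (\exists m\, C(m,m)) \land ((\forall p\, \exists j\, (\neg S(j,p) \lor \neg S(p,p))) \land (\exists k\, \neg S(k,k)) \lor (\exists n\, C(n,n)))
Finally move all quantifiers to the prefix:
  \exists m\, \forall p\, \exists j\, \exists k\, \exists n\, (C(m,m) \land ((\neg S(j,p) \lor \neg S(p,p)) \land \neg S(k,k) \lor C(n,n)))
The quantifier \forall k sits under an odd number of negations (counting the antecedent side of each →), so it flips to \exists k.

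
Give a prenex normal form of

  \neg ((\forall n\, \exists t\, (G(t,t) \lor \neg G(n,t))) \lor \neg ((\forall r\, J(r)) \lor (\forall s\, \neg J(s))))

Drive negations inward (¬∀x A ≡ ∃x ¬A, ¬∃x A ≡ ∀x ¬A, De Morgan for ∧/∨):
  (\exists n\, \forall t\, (\neg G(t,t) \land G(n,t))) \land ((\forall r\, J(r)) \lor (\forall s\, \neg J(s)))
Pull the quantifiers to the front (each side's bound variable is not free in the other side):
  \exists n\, \forall t\, \forall r\, \forall s\, (\neg G(t,t) \land G(n,t) \land (J(r) \lor \neg J(s)))

\exists n\, \forall t\, \forall r\, \forall s\, (\neg G(t,t) \land G(n,t) \land (J(r) \lor \neg J(s)))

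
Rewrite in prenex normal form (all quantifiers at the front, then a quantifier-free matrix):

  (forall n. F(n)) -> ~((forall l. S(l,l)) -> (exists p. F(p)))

exists n. forall l. forall p. (~F(n) | S(l,l) & ~F(p))

Eliminate → and ↔ using ¬ and ∨.
  ~(forall n. F(n)) | ~(~(forall l. S(l,l)) | (exists p. F(p)))
Drive negations inward (¬∀x A ≡ ∃x ¬A, ¬∃x A ≡ ∀x ¬A, De Morgan for ∧/∨):
  (exists n. ~F(n)) | (forall l. S(l,l)) & (forall p. ~F(p))
All bound variables are already distinct, so no renaming is needed.
Extract every quantifier outward, since the variables are now distinct and don't occur free across branches:
  exists n. forall l. forall p. (~F(n) | S(l,l) & ~F(p))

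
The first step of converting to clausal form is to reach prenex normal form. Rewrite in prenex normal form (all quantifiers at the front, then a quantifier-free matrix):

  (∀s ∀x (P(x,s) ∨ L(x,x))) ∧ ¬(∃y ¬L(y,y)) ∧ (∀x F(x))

∀s ∀x ∀y ∀p ((P(x,s) ∨ L(x,x)) ∧ L(y,y) ∧ F(p))

Move each ¬ inward, flipping quantifiers it crosses:
  (∀s ∀x (P(x,s) ∨ L(x,x))) ∧ (∀y L(y,y)) ∧ (∀x F(x))
Rename bound variables to avoid capture: x↦p.
  (∀s ∀x (P(x,s) ∨ L(x,x))) ∧ (∀y L(y,y)) ∧ (∀p F(p))
Extract every quantifier outward, since the variables are now distinct and don't occur free across branches:
  ∀s ∀x ∀y ∀p ((P(x,s) ∨ L(x,x)) ∧ L(y,y) ∧ F(p))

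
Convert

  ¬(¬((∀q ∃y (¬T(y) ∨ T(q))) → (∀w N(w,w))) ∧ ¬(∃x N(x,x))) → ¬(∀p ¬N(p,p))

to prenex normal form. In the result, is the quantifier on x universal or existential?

Rewrite implications/biconditionals: A → B as ¬A ∨ B.
  ¬¬(¬(¬(∀q ∃y (¬T(y) ∨ T(q))) ∨ (∀w N(w,w))) ∧ ¬(∃x N(x,x))) ∨ ¬(∀p ¬N(p,p))
Drive negations inward (¬∀x A ≡ ∃x ¬A, ¬∃x A ≡ ∀x ¬A, De Morgan for ∧/∨):
  (∀q ∃y (¬T(y) ∨ T(q))) ∧ (∃w ¬N(w,w)) ∧ (∀x ¬N(x,x)) ∨ (∃p N(p,p))
Pull the quantifiers to the front (each side's bound variable is not free in the other side):
  ∀q ∃y ∃w ∀x ∃p ((¬T(y) ∨ T(q)) ∧ ¬N(w,w) ∧ ¬N(x,x) ∨ N(p,p))
The quantifier ∃x sits under an odd number of negations (counting the antecedent side of each →), so it flips to ∀x.

universal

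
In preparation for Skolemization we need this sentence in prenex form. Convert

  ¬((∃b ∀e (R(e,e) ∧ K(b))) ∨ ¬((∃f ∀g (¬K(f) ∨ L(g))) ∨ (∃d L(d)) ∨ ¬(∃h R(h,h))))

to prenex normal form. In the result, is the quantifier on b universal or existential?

Move each ¬ inward, flipping quantifiers it crosses:
  (∀b ∃e (¬R(e,e) ∨ ¬K(b))) ∧ ((∃f ∀g (¬K(f) ∨ L(g))) ∨ (∃d L(d)) ∨ (∀h ¬R(h,h)))
Pull the quantifiers to the front (each side's bound variable is not free in the other side):
  ∀b ∃e ∃f ∀g ∃d ∀h ((¬R(e,e) ∨ ¬K(b)) ∧ (¬K(f) ∨ L(g) ∨ L(d) ∨ ¬R(h,h)))
The quantifier ∃b sits under an odd number of negations, so it flips to ∀b.

universal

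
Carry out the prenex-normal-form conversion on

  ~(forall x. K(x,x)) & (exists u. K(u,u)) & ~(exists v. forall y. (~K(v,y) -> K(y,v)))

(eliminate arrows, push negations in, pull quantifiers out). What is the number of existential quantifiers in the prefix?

Rewrite implications/biconditionals: A → B as ¬A ∨ B.
  ~(forall x. K(x,x)) & (exists u. K(u,u)) & ~(exists v. forall y. (~~K(v,y) | K(y,v)))
Move each ¬ inward, flipping quantifiers it crosses:
  (exists x. ~K(x,x)) & (exists u. K(u,u)) & (forall v. exists y. (~K(v,y) & ~K(y,v)))
All bound variables are already distinct, so no renaming is needed.
Finally move all quantifiers to the prefix:
  exists x. exists u. forall v. exists y. (~K(x,x) & K(u,u) & ~K(v,y) & ~K(y,v))
The prefix is exists x exists u forall v exists y: 1 universal, 3 existential.

3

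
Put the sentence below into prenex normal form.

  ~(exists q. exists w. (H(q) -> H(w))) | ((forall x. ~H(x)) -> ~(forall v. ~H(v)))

forall q. forall w. exists x. exists v. (H(q) & ~H(w) | H(x) | H(v))

Rewrite implications/biconditionals: A → B as ¬A ∨ B.
  ~(exists q. exists w. (~H(q) | H(w))) | ~(forall x. ~H(x)) | ~(forall v. ~H(v))
Drive negations inward (¬∀x A ≡ ∃x ¬A, ¬∃x A ≡ ∀x ¬A, De Morgan for ∧/∨):
  (forall q. forall w. (H(q) & ~H(w))) | (exists x. H(x)) | (exists v. H(v))
Finally move all quantifiers to the prefix:
  forall q. forall w. exists x. exists v. (H(q) & ~H(w) | H(x) | H(v))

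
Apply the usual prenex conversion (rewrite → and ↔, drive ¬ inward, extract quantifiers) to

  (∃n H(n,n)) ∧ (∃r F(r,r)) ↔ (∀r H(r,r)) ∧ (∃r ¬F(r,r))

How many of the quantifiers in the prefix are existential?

4

First replace A → B with ¬A ∨ B; A ↔ B as (¬A ∨ B) ∧ (¬B ∨ A).
  (¬((∃n H(n,n)) ∧ (∃r F(r,r))) ∨ (∀r H(r,r)) ∧ (∃r ¬F(r,r))) ∧ (¬((∀r H(r,r)) ∧ (∃r ¬F(r,r))) ∨ (∃n H(n,n)) ∧ (∃r F(r,r)))
Drive negations inward (¬∀x A ≡ ∃x ¬A, ¬∃x A ≡ ∀x ¬A, De Morgan for ∧/∨):
  ((∀n ¬H(n,n)) ∨ (∀r ¬F(r,r)) ∨ (∀r H(r,r)) ∧ (∃r ¬F(r,r))) ∧ ((∃r ¬H(r,r)) ∨ (∀r F(r,r)) ∨ (∃n H(n,n)) ∧ (∃r F(r,r)))
Give each quantifier a distinct variable: r↦s, r↦p, r↦v, r↦z, n↦z1, r↦w.
  ((∀n ¬H(n,n)) ∨ (∀r ¬F(r,r)) ∨ (∀s H(s,s)) ∧ (∃p ¬F(p,p))) ∧ ((∃v ¬H(v,v)) ∨ (∀z F(z,z)) ∨ (∃z1 H(z1,z1)) ∧ (∃w F(w,w)))
Pull the quantifiers to the front (each side's bound variable is not free in the other side):
  ∀n ∀r ∀s ∃p ∃v ∀z ∃z1 ∃w ((¬H(n,n) ∨ ¬F(r,r) ∨ H(s,s) ∧ ¬F(p,p)) ∧ (¬H(v,v) ∨ F(z,z) ∨ H(z1,z1) ∧ F(w,w)))
The prefix is ∀n ∀r ∀s ∃p ∃v ∀z ∃z1 ∃w: 4 universal, 4 existential.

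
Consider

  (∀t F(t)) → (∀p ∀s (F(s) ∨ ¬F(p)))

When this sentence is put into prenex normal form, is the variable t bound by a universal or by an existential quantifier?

Rewrite implications/biconditionals: A → B as ¬A ∨ B.
  ¬(∀t F(t)) ∨ (∀p ∀s (F(s) ∨ ¬F(p)))
Move each ¬ inward, flipping quantifiers it crosses:
  (∃t ¬F(t)) ∨ (∀p ∀s (F(s) ∨ ¬F(p)))
All bound variables are already distinct, so no renaming is needed.
Finally move all quantifiers to the prefix:
  ∃t ∀p ∀s (¬F(t) ∨ F(s) ∨ ¬F(p))
The quantifier ∀t sits under an odd number of negations (counting the antecedent side of each →), so it flips to ∃t.

existential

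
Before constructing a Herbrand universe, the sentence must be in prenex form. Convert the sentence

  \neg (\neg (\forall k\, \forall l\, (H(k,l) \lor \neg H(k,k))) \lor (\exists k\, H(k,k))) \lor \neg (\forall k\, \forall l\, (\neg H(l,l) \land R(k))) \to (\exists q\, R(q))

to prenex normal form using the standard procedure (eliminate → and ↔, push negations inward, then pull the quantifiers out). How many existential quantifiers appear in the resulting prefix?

Rewrite implications/biconditionals: A → B as ¬A ∨ B.
  \neg (\neg (\neg (\forall k\, \forall l\, (H(k,l) \lor \neg H(k,k))) \lor (\exists k\, H(k,k))) \lor \neg (\forall k\, \forall l\, (\neg H(l,l) \land R(k)))) \lor (\exists q\, R(q))
Move each ¬ inward, flipping quantifiers it crosses:
  ((\exists k\, \exists l\, (\neg H(k,l) \land H(k,k))) \lor (\exists k\, H(k,k))) \land (\forall k\, \forall l\, (\neg H(l,l) \land R(k))) \lor (\exists q\, R(q))
Standardize variables apart so no two quantifiers bind the same name: k↦v, k↦t, l↦p.
  ((\exists k\, \exists l\, (\neg H(k,l) \land H(k,k))) \lor (\exists v\, H(v,v))) \land (\forall t\, \forall p\, (\neg H(p,p) \land R(t))) \lor (\exists q\, R(q))
Extract every quantifier outward, since the variables are now distinct and don't occur free across branches:
  \exists k\, \exists l\, \exists v\, \forall t\, \forall p\, \exists q\, ((\neg H(k,l) \land H(k,k) \lor H(v,v)) \land \neg H(p,p) \land R(t) \lor R(q))
The prefix is \exists k \exists l \exists v \forall t \forall p \exists q: 2 universal, 4 existential.

4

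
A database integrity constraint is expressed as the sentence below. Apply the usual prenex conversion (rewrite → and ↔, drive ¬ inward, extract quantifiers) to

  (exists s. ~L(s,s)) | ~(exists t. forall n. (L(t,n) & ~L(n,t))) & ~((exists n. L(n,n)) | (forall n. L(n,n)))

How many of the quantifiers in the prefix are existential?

3

Push ¬ through the quantifiers and connectives to reach negation normal form:
  (exists s. ~L(s,s)) | (forall t. exists n. (~L(t,n) | L(n,t))) & (forall n. ~L(n,n)) & (exists n. ~L(n,n))
Standardize variables apart so no two quantifiers bind the same name: n↦x, n↦r.
  (exists s. ~L(s,s)) | (forall t. exists n. (~L(t,n) | L(n,t))) & (forall x. ~L(x,x)) & (exists r. ~L(r,r))
Pull the quantifiers to the front (each side's bound variable is not free in the other side):
  exists s. forall t. exists n. forall x. exists r. (~L(s,s) | (~L(t,n) | L(n,t)) & ~L(x,x) & ~L(r,r))
The prefix is exists s forall t exists n forall x exists r: 2 universal, 3 existential.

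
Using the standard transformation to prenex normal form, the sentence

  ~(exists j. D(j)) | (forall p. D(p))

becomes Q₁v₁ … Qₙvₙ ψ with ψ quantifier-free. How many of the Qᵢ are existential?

Move each ¬ inward, flipping quantifiers it crosses:
  (forall j. ~D(j)) | (forall p. D(p))
All bound variables are already distinct, so no renaming is needed.
Pull the quantifiers to the front (each side's bound variable is not free in the other side):
  forall j. forall p. (~D(j) | D(p))
The prefix is forall j forall p: 2 universal, 0 existential.

0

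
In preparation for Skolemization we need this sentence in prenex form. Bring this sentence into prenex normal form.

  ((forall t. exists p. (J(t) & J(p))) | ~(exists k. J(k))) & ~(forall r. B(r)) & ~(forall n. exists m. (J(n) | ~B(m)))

forall t. exists p. forall k. exists r. exists n. forall m. ((J(t) & J(p) | ~J(k)) & ~B(r) & ~J(n) & B(m))

Move each ¬ inward, flipping quantifiers it crosses:
  ((forall t. exists p. (J(t) & J(p))) | (forall k. ~J(k))) & (exists r. ~B(r)) & (exists n. forall m. (~J(n) & B(m)))
All bound variables are already distinct, so no renaming is needed.
Extract every quantifier outward, since the variables are now distinct and don't occur free across branches:
  forall t. exists p. forall k. exists r. exists n. forall m. ((J(t) & J(p) | ~J(k)) & ~B(r) & ~J(n) & B(m))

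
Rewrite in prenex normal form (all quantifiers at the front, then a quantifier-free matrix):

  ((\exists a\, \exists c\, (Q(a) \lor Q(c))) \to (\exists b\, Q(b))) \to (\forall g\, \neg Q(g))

Rewrite implications/biconditionals: A → B as ¬A ∨ B.
  \neg (\neg (\exists a\, \exists c\, (Q(a) \lor Q(c))) \lor (\exists b\, Q(b))) \lor (\forall g\, \neg Q(g))
Drive negations inward (¬∀x A ≡ ∃x ¬A, ¬∃x A ≡ ∀x ¬A, De Morgan for ∧/∨):
  (\exists a\, \exists c\, (Q(a) \lor Q(c))) \land (\forall b\, \neg Q(b)) \lor (\forall g\, \neg Q(g))
All bound variables are already distinct, so no renaming is needed.
Extract every quantifier outward, since the variables are now distinct and don't occur free across branches:
  \exists a\, \exists c\, \forall b\, \forall g\, ((Q(a) \lor Q(c)) \land \neg Q(b) \lor \neg Q(g))

\exists a\, \exists c\, \forall b\, \forall g\, ((Q(a) \lor Q(c)) \land \neg Q(b) \lor \neg Q(g))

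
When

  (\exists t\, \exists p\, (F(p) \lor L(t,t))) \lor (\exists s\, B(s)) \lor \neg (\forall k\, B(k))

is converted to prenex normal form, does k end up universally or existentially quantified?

existential

Move each ¬ inward, flipping quantifiers it crosses:
  (\exists t\, \exists p\, (F(p) \lor L(t,t))) \lor (\exists s\, B(s)) \lor (\exists k\, \neg B(k))
All bound variables are already distinct, so no renaming is needed.
Pull the quantifiers to the front (each side's bound variable is not free in the other side):
  \exists t\, \exists p\, \exists s\, \exists k\, (F(p) \lor L(t,t) \lor B(s) \lor \neg B(k))
The quantifier \forall k sits under an odd number of negations, so it flips to \exists k.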